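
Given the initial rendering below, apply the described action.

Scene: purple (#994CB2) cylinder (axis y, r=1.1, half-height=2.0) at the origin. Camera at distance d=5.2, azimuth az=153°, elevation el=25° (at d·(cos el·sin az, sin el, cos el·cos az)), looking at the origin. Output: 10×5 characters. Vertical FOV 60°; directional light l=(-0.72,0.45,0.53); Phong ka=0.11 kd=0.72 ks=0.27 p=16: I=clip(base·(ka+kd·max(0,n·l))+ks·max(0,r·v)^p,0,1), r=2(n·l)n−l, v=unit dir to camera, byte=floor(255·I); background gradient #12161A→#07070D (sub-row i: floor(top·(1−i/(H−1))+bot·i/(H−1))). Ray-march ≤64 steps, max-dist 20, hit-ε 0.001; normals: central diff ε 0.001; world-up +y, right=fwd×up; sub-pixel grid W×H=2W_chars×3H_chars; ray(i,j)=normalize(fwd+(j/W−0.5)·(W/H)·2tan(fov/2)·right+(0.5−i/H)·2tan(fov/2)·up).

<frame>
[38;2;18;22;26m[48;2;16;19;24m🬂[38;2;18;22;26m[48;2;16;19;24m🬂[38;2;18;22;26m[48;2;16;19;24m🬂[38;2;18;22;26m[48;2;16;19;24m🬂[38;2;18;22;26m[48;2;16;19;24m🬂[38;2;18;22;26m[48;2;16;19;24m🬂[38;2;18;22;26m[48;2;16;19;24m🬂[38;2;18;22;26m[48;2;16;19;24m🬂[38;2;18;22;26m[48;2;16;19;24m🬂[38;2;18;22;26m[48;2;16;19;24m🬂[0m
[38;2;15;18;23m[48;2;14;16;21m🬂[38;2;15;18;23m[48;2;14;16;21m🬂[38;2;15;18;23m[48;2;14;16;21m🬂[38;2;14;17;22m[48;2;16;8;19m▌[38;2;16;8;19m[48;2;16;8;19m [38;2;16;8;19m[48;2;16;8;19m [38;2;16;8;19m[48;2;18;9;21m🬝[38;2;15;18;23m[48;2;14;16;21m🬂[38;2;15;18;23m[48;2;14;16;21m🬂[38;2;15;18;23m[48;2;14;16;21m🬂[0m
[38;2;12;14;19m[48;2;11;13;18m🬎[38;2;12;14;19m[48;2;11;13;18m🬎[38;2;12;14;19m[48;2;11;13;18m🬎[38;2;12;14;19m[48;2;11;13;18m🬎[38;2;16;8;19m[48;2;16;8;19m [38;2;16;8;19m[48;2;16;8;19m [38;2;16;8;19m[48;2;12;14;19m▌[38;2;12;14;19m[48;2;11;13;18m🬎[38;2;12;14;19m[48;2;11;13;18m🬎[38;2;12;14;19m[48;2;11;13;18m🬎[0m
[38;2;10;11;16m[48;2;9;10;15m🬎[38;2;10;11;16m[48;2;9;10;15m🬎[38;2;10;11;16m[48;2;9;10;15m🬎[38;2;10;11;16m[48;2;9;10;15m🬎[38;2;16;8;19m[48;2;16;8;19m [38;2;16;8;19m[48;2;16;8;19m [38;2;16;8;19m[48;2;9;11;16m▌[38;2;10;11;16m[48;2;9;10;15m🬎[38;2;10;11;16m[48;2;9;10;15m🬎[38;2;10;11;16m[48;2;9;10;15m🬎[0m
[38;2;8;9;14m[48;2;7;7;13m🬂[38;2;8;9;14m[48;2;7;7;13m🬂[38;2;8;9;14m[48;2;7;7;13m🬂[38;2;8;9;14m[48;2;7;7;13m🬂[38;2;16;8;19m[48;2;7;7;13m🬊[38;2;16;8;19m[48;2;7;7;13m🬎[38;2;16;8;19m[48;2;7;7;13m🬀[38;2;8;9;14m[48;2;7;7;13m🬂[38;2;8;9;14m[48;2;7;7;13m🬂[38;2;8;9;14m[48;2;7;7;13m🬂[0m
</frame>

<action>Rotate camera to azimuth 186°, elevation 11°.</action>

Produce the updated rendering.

<frame>
[38;2;18;22;26m[48;2;16;19;24m🬂[38;2;18;22;26m[48;2;16;19;24m🬂[38;2;18;22;26m[48;2;16;19;24m🬂[38;2;17;20;25m[48;2;16;8;19m🬝[38;2;17;21;25m[48;2;16;8;19m🬎[38;2;17;21;25m[48;2;16;8;19m🬎[38;2;18;19;25m[48;2;83;45;96m🬝[38;2;18;22;26m[48;2;16;19;24m🬂[38;2;18;22;26m[48;2;16;19;24m🬂[38;2;18;22;26m[48;2;16;19;24m🬂[0m
[38;2;15;18;23m[48;2;14;16;21m🬂[38;2;15;18;23m[48;2;14;16;21m🬂[38;2;15;18;23m[48;2;14;16;21m🬂[38;2;14;16;21m[48;2;16;8;19m🬺[38;2;16;8;19m[48;2;16;8;19m [38;2;16;8;19m[48;2;16;8;19m [38;2;85;42;99m[48;2;20;13;25m🬁[38;2;15;18;23m[48;2;14;16;21m🬂[38;2;15;18;23m[48;2;14;16;21m🬂[38;2;15;18;23m[48;2;14;16;21m🬂[0m
[38;2;12;14;19m[48;2;11;13;18m🬎[38;2;12;14;19m[48;2;11;13;18m🬎[38;2;12;14;19m[48;2;11;13;18m🬎[38;2;12;14;19m[48;2;11;13;18m🬎[38;2;16;8;19m[48;2;16;8;19m [38;2;16;8;19m[48;2;16;8;19m [38;2;27;13;31m[48;2;12;14;19m▌[38;2;12;14;19m[48;2;11;13;18m🬎[38;2;12;14;19m[48;2;11;13;18m🬎[38;2;12;14;19m[48;2;11;13;18m🬎[0m
[38;2;10;11;16m[48;2;9;10;15m🬎[38;2;10;11;16m[48;2;9;10;15m🬎[38;2;10;11;16m[48;2;9;10;15m🬎[38;2;10;11;16m[48;2;9;10;15m🬎[38;2;16;8;19m[48;2;16;8;19m [38;2;16;8;19m[48;2;16;8;19m [38;2;31;15;36m[48;2;9;11;16m▌[38;2;10;11;16m[48;2;9;10;15m🬎[38;2;10;11;16m[48;2;9;10;15m🬎[38;2;10;11;16m[48;2;9;10;15m🬎[0m
[38;2;8;9;14m[48;2;7;7;13m🬂[38;2;8;9;14m[48;2;7;7;13m🬂[38;2;8;9;14m[48;2;7;7;13m🬂[38;2;8;9;14m[48;2;7;7;13m🬂[38;2;16;8;19m[48;2;7;7;13m🬎[38;2;16;8;19m[48;2;7;7;13m🬎[38;2;35;17;41m[48;2;7;7;13m🬄[38;2;8;9;14m[48;2;7;7;13m🬂[38;2;8;9;14m[48;2;7;7;13m🬂[38;2;8;9;14m[48;2;7;7;13m🬂[0m
</frame>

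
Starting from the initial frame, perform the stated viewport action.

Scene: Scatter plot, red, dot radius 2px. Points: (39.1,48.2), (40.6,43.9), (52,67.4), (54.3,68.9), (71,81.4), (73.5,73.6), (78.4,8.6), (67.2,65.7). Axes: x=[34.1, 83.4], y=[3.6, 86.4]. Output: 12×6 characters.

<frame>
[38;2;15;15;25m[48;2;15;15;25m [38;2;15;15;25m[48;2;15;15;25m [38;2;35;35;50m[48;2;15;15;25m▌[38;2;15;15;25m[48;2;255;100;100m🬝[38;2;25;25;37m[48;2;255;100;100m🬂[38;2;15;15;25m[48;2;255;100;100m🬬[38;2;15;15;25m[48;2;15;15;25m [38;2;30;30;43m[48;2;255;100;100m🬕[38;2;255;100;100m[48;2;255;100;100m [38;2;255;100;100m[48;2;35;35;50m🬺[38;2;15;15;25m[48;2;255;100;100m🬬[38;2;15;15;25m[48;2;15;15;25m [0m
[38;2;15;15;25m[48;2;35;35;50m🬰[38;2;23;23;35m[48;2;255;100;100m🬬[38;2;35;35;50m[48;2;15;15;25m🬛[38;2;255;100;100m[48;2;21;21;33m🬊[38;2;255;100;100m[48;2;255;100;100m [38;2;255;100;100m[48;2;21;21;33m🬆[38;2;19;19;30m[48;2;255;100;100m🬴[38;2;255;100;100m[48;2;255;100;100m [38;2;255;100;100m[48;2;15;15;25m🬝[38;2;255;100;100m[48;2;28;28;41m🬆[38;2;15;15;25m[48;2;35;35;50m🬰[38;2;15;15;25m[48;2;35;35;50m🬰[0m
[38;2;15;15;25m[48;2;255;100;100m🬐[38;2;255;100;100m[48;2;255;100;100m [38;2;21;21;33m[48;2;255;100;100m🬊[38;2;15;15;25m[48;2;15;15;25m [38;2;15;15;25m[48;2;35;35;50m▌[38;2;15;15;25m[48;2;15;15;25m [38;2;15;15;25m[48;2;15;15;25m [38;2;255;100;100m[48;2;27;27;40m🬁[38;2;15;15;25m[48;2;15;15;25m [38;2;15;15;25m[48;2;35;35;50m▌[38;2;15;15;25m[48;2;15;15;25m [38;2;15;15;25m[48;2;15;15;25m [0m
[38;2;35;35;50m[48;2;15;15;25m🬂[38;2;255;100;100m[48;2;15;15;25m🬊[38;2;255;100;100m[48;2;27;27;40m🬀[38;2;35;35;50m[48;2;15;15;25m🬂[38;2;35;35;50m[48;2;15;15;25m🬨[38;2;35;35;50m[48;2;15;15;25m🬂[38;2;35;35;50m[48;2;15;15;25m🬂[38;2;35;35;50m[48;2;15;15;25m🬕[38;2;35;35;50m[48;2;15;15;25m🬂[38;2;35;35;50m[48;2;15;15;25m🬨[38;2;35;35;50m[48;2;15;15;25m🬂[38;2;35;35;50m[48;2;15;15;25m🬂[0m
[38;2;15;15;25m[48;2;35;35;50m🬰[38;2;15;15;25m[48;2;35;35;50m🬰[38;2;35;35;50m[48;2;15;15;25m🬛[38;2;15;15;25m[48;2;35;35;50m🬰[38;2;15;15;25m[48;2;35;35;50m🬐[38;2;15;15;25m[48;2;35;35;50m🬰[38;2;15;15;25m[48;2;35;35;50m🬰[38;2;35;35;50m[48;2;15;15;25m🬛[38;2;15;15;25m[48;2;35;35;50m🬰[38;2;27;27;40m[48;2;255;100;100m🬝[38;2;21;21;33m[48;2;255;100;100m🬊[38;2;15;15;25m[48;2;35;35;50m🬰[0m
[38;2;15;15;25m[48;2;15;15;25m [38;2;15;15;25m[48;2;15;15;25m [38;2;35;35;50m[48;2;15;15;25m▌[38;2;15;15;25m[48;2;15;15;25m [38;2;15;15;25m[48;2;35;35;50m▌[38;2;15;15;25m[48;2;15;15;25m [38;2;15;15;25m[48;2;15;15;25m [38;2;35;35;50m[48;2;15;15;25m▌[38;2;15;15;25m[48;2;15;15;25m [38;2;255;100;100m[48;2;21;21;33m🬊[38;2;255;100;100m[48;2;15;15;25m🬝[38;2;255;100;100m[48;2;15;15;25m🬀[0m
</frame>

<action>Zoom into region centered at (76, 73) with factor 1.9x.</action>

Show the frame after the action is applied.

<frame>
[38;2;15;15;25m[48;2;15;15;25m [38;2;15;15;25m[48;2;15;15;25m [38;2;35;35;50m[48;2;15;15;25m▌[38;2;15;15;25m[48;2;15;15;25m [38;2;15;15;25m[48;2;35;35;50m▌[38;2;15;15;25m[48;2;15;15;25m [38;2;15;15;25m[48;2;15;15;25m [38;2;35;35;50m[48;2;15;15;25m▌[38;2;15;15;25m[48;2;15;15;25m [38;2;15;15;25m[48;2;35;35;50m▌[38;2;15;15;25m[48;2;15;15;25m [38;2;15;15;25m[48;2;15;15;25m [0m
[38;2;15;15;25m[48;2;35;35;50m🬰[38;2;15;15;25m[48;2;35;35;50m🬰[38;2;31;31;45m[48;2;255;100;100m🬝[38;2;15;15;25m[48;2;255;100;100m🬀[38;2;28;28;41m[48;2;255;100;100m🬊[38;2;15;15;25m[48;2;35;35;50m🬰[38;2;15;15;25m[48;2;35;35;50m🬰[38;2;35;35;50m[48;2;15;15;25m🬛[38;2;15;15;25m[48;2;35;35;50m🬰[38;2;15;15;25m[48;2;35;35;50m🬐[38;2;15;15;25m[48;2;35;35;50m🬰[38;2;15;15;25m[48;2;35;35;50m🬰[0m
[38;2;15;15;25m[48;2;15;15;25m [38;2;15;15;25m[48;2;15;15;25m [38;2;35;35;50m[48;2;15;15;25m▌[38;2;255;100;100m[48;2;15;15;25m🬨[38;2;255;100;100m[48;2;255;100;100m [38;2;15;15;25m[48;2;255;100;100m🬊[38;2;15;15;25m[48;2;15;15;25m [38;2;35;35;50m[48;2;15;15;25m▌[38;2;15;15;25m[48;2;15;15;25m [38;2;15;15;25m[48;2;35;35;50m▌[38;2;15;15;25m[48;2;15;15;25m [38;2;15;15;25m[48;2;15;15;25m [0m
[38;2;23;23;35m[48;2;255;100;100m🬝[38;2;35;35;50m[48;2;255;100;100m🬀[38;2;255;100;100m[48;2;28;28;41m🬱[38;2;35;35;50m[48;2;15;15;25m🬂[38;2;255;100;100m[48;2;21;21;33m🬊[38;2;255;100;100m[48;2;19;19;30m🬀[38;2;35;35;50m[48;2;15;15;25m🬂[38;2;35;35;50m[48;2;15;15;25m🬕[38;2;35;35;50m[48;2;15;15;25m🬂[38;2;35;35;50m[48;2;15;15;25m🬨[38;2;35;35;50m[48;2;15;15;25m🬂[38;2;35;35;50m[48;2;15;15;25m🬂[0m
[38;2;15;15;25m[48;2;35;35;50m🬰[38;2;255;100;100m[48;2;21;21;33m🬊[38;2;255;100;100m[48;2;27;27;40m🬀[38;2;15;15;25m[48;2;35;35;50m🬰[38;2;15;15;25m[48;2;35;35;50m🬐[38;2;15;15;25m[48;2;35;35;50m🬰[38;2;15;15;25m[48;2;35;35;50m🬰[38;2;35;35;50m[48;2;15;15;25m🬛[38;2;15;15;25m[48;2;35;35;50m🬰[38;2;15;15;25m[48;2;35;35;50m🬐[38;2;15;15;25m[48;2;35;35;50m🬰[38;2;15;15;25m[48;2;35;35;50m🬰[0m
[38;2;15;15;25m[48;2;15;15;25m [38;2;15;15;25m[48;2;15;15;25m [38;2;35;35;50m[48;2;15;15;25m▌[38;2;15;15;25m[48;2;15;15;25m [38;2;15;15;25m[48;2;35;35;50m▌[38;2;15;15;25m[48;2;15;15;25m [38;2;15;15;25m[48;2;15;15;25m [38;2;35;35;50m[48;2;15;15;25m▌[38;2;15;15;25m[48;2;15;15;25m [38;2;15;15;25m[48;2;35;35;50m▌[38;2;15;15;25m[48;2;15;15;25m [38;2;15;15;25m[48;2;15;15;25m [0m
</frame>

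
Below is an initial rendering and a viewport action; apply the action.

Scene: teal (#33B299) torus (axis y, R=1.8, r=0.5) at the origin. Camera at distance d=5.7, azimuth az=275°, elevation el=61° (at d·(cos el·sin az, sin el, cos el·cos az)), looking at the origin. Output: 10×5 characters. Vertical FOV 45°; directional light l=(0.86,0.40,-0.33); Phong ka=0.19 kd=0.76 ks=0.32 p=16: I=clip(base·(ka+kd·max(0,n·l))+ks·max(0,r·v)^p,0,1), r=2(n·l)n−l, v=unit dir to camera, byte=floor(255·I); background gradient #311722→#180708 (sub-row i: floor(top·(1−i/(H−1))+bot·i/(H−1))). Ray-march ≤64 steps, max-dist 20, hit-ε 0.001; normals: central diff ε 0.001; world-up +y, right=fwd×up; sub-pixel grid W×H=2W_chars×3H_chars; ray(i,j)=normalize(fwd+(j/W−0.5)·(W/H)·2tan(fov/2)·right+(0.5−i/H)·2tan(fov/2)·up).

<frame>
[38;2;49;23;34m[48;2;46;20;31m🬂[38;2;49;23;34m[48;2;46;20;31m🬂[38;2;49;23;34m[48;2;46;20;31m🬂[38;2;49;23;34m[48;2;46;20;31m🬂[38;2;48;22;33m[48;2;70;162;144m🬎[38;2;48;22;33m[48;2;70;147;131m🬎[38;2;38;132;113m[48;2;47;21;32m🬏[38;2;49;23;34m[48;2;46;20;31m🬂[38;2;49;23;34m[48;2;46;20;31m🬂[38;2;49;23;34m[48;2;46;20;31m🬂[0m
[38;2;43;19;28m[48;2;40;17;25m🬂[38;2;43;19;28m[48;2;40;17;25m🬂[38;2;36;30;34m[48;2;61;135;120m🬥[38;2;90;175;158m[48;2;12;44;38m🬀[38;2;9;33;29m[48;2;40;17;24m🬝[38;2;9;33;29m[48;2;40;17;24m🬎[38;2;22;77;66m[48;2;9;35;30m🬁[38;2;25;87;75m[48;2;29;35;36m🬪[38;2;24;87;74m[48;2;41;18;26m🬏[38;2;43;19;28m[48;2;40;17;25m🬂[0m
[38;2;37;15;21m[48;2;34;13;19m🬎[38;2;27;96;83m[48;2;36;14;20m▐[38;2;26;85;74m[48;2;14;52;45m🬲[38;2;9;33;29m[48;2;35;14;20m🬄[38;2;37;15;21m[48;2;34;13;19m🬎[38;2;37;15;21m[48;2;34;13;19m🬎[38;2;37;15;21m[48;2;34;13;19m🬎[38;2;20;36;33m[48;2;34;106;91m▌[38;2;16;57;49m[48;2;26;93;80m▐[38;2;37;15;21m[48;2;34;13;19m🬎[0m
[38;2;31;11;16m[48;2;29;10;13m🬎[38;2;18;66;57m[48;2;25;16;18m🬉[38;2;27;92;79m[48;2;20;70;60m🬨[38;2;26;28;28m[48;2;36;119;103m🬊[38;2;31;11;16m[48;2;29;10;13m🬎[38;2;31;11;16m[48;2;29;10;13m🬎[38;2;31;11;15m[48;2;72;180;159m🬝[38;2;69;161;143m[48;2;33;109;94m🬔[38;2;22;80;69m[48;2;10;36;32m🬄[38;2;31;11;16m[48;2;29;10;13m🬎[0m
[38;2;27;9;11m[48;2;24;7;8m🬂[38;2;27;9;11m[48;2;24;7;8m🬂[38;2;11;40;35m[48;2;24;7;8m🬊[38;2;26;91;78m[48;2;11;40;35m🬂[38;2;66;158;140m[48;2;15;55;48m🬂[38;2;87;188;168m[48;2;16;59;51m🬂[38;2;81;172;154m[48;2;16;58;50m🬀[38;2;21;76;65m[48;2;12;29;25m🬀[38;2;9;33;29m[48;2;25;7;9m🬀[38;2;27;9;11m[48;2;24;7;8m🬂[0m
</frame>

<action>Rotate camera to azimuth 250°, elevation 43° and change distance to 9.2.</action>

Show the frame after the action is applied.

<frame>
[38;2;49;23;34m[48;2;46;20;31m🬂[38;2;49;23;34m[48;2;46;20;31m🬂[38;2;49;23;34m[48;2;46;20;31m🬂[38;2;49;23;34m[48;2;46;20;31m🬂[38;2;49;23;34m[48;2;46;20;31m🬂[38;2;49;23;34m[48;2;46;20;31m🬂[38;2;49;23;34m[48;2;46;20;31m🬂[38;2;49;23;34m[48;2;46;20;31m🬂[38;2;49;23;34m[48;2;46;20;31m🬂[38;2;49;23;34m[48;2;46;20;31m🬂[0m
[38;2;43;19;28m[48;2;40;17;25m🬂[38;2;43;19;28m[48;2;40;17;25m🬂[38;2;43;19;28m[48;2;40;17;25m🬂[38;2;43;19;28m[48;2;40;17;25m🬂[38;2;36;23;28m[48;2;40;109;96m🬬[38;2;42;18;27m[48;2;14;49;42m🬎[38;2;26;90;77m[48;2;41;18;26m🬏[38;2;43;19;28m[48;2;40;17;25m🬂[38;2;43;19;28m[48;2;40;17;25m🬂[38;2;43;19;28m[48;2;40;17;25m🬂[0m
[38;2;37;15;21m[48;2;34;13;19m🬎[38;2;37;15;21m[48;2;34;13;19m🬎[38;2;37;15;21m[48;2;34;13;19m🬎[38;2;20;44;40m[48;2;93;166;152m🬨[38;2;9;33;29m[48;2;35;14;20m🬂[38;2;9;33;29m[48;2;35;14;20m🬂[38;2;78;171;152m[48;2;30;49;46m🬦[38;2;13;48;41m[48;2;36;15;21m🬓[38;2;37;15;21m[48;2;34;13;19m🬎[38;2;37;15;21m[48;2;34;13;19m🬎[0m
[38;2;31;11;16m[48;2;29;10;13m🬎[38;2;31;11;16m[48;2;29;10;13m🬎[38;2;31;11;16m[48;2;29;10;13m🬎[38;2;24;79;68m[48;2;24;16;17m🬂[38;2;29;96;83m[48;2;15;33;30m🬀[38;2;32;12;17m[48;2;10;36;31m🬂[38;2;34;112;97m[48;2;13;31;28m🬀[38;2;9;33;29m[48;2;30;10;14m🬀[38;2;31;11;16m[48;2;29;10;13m🬎[38;2;31;11;16m[48;2;29;10;13m🬎[0m
[38;2;27;9;11m[48;2;24;7;8m🬂[38;2;27;9;11m[48;2;24;7;8m🬂[38;2;27;9;11m[48;2;24;7;8m🬂[38;2;27;9;11m[48;2;24;7;8m🬂[38;2;27;9;11m[48;2;24;7;8m🬂[38;2;27;9;11m[48;2;24;7;8m🬂[38;2;27;9;11m[48;2;24;7;8m🬂[38;2;27;9;11m[48;2;24;7;8m🬂[38;2;27;9;11m[48;2;24;7;8m🬂[38;2;27;9;11m[48;2;24;7;8m🬂[0m
</frame>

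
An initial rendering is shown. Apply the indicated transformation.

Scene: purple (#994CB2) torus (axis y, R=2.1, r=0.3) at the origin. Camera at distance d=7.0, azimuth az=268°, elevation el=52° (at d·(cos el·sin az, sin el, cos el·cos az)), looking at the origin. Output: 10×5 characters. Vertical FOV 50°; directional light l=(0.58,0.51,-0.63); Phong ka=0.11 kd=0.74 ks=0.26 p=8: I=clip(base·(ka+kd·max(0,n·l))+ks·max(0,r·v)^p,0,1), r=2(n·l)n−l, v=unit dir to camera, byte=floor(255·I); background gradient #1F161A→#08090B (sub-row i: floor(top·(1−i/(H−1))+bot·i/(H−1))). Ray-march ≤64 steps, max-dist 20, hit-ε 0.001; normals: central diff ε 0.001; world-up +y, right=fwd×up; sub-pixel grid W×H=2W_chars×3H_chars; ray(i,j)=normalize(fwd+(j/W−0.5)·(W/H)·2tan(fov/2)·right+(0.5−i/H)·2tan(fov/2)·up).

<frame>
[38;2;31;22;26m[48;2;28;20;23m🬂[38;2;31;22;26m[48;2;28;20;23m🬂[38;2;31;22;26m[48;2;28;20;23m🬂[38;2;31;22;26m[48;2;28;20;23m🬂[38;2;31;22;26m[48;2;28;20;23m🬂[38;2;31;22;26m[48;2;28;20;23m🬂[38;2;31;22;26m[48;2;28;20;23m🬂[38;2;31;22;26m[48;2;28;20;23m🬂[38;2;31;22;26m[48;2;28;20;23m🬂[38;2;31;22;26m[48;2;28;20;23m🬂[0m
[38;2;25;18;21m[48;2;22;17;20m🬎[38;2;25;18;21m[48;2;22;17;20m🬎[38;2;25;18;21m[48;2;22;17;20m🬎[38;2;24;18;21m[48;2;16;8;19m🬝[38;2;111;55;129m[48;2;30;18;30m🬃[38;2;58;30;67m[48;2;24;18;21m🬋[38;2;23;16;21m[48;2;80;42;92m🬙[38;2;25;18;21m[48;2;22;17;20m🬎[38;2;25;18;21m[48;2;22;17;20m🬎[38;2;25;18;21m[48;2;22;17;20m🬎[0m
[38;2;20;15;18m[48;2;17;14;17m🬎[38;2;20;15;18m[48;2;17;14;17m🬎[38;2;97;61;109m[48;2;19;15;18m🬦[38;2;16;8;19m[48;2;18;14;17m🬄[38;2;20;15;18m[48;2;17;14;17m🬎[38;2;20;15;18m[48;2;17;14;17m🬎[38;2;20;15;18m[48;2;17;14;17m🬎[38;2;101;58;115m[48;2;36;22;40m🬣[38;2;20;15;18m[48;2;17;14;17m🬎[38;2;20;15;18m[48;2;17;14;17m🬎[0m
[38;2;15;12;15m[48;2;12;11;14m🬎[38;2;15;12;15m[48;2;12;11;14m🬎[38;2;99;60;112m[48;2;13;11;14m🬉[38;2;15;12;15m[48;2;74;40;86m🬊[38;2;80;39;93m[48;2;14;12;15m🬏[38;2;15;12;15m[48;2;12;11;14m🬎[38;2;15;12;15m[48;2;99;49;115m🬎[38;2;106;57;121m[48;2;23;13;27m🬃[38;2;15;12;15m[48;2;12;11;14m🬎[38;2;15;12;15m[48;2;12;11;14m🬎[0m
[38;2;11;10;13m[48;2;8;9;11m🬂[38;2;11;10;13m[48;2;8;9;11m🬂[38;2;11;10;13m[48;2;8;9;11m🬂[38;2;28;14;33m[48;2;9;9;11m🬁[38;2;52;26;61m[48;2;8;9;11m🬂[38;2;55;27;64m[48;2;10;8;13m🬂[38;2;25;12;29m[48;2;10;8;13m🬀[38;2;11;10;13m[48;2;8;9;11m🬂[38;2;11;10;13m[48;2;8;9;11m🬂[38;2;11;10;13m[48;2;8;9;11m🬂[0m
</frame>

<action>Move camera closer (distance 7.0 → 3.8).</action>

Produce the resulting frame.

<frame>
[38;2;31;22;26m[48;2;28;20;23m🬂[38;2;31;22;26m[48;2;28;20;23m🬂[38;2;31;22;26m[48;2;28;20;23m🬂[38;2;33;22;31m[48;2;104;61;117m🬬[38;2;28;19;25m[48;2;16;8;19m🬝[38;2;30;20;27m[48;2;18;9;22m🬬[38;2;30;21;25m[48;2;57;30;67m🬎[38;2;75;37;88m[48;2;29;21;24m🬏[38;2;31;22;26m[48;2;28;20;23m🬂[38;2;31;22;26m[48;2;28;20;23m🬂[0m
[38;2;25;18;21m[48;2;22;17;20m🬎[38;2;54;30;62m[48;2;23;16;21m🬖[38;2;109;72;121m[48;2;17;9;19m🬀[38;2;16;8;19m[48;2;22;17;20m🬆[38;2;16;8;19m[48;2;23;17;20m🬂[38;2;16;8;19m[48;2;23;17;20m🬂[38;2;16;8;19m[48;2;23;17;20m🬂[38;2;63;33;73m[48;2;26;16;28m🬂[38;2;52;28;58m[48;2;101;59;114m🬒[38;2;90;47;105m[48;2;24;18;21m🬏[0m
[38;2;31;17;34m[48;2;124;84;137m🬧[38;2;16;8;19m[48;2;18;14;17m🬕[38;2;20;15;18m[48;2;17;14;17m🬎[38;2;20;15;18m[48;2;17;14;17m🬎[38;2;20;15;18m[48;2;17;14;17m🬎[38;2;20;15;18m[48;2;17;14;17m🬎[38;2;20;15;18m[48;2;17;14;17m🬎[38;2;20;15;18m[48;2;17;14;17m🬎[38;2;82;41;96m[48;2;18;14;17m🬁[38;2;149;95;166m[48;2;101;52;117m🬣[0m
[38;2;40;20;46m[48;2;107;71;119m▐[38;2;16;8;19m[48;2;14;12;15m▌[38;2;15;12;15m[48;2;12;11;14m🬎[38;2;15;12;15m[48;2;12;11;14m🬎[38;2;15;12;15m[48;2;12;11;14m🬎[38;2;15;12;15m[48;2;12;11;14m🬎[38;2;15;12;15m[48;2;12;11;14m🬎[38;2;15;12;15m[48;2;12;11;14m🬎[38;2;15;12;15m[48;2;12;11;14m🬎[38;2;121;62;140m[48;2;157;97;176m🬲[0m
[38;2;99;61;111m[48;2;78;42;89m🬧[38;2;31;16;36m[48;2;74;39;85m🬊[38;2;54;26;62m[48;2;9;9;12m🬏[38;2;11;10;13m[48;2;8;9;11m🬂[38;2;11;10;13m[48;2;8;9;11m🬂[38;2;11;10;13m[48;2;8;9;11m🬂[38;2;11;10;13m[48;2;8;9;11m🬂[38;2;11;10;13m[48;2;8;9;11m🬂[38;2;10;9;12m[48;2;127;64;147m🬆[38;2;123;64;142m[48;2;81;40;94m🬆[0m
</frame>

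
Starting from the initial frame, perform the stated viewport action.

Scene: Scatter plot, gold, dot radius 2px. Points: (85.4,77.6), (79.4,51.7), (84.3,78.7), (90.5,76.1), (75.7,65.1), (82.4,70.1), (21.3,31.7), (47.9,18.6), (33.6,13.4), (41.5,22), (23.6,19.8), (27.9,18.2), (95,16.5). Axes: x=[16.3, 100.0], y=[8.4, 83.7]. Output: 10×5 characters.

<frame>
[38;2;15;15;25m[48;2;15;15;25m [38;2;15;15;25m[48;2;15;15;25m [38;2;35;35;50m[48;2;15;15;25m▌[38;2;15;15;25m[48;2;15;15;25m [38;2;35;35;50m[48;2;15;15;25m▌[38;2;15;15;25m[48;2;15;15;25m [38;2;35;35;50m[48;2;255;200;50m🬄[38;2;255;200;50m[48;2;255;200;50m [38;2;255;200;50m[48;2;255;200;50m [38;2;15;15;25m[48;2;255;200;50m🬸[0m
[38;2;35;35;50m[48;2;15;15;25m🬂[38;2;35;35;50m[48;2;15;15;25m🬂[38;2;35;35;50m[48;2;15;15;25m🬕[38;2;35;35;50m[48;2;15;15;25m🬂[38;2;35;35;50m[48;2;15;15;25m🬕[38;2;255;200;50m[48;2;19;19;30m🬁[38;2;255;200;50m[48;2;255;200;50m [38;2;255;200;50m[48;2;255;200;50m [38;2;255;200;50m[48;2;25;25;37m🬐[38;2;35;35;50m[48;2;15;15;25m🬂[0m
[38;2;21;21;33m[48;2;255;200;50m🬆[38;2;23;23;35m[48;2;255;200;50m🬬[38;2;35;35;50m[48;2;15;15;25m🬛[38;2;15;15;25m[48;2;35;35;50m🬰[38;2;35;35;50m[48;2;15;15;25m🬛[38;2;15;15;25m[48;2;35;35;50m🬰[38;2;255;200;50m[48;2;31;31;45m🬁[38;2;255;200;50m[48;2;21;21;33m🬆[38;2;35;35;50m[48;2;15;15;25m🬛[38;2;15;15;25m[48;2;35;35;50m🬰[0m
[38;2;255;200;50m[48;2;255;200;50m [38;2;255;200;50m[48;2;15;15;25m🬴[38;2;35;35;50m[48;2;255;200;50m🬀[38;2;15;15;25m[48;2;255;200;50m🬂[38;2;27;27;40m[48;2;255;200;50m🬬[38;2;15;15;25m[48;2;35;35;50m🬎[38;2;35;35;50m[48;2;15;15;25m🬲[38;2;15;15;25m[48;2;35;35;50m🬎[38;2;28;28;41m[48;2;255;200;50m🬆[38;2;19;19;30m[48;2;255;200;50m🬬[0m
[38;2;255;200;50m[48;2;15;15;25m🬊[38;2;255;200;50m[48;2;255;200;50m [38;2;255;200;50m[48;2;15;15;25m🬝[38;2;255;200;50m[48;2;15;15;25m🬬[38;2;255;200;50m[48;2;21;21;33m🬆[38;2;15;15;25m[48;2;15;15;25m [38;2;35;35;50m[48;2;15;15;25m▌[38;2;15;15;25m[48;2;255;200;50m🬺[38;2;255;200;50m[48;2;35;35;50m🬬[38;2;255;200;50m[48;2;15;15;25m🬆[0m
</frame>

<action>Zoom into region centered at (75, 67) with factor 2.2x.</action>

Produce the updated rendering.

<frame>
[38;2;15;15;25m[48;2;15;15;25m [38;2;15;15;25m[48;2;15;15;25m [38;2;35;35;50m[48;2;15;15;25m▌[38;2;15;15;25m[48;2;15;15;25m [38;2;35;35;50m[48;2;15;15;25m▌[38;2;15;15;25m[48;2;15;15;25m [38;2;28;28;41m[48;2;255;200;50m🬆[38;2;255;200;50m[48;2;15;15;25m🬺[38;2;28;28;41m[48;2;255;200;50m🬆[38;2;15;15;25m[48;2;255;200;50m🬬[0m
[38;2;35;35;50m[48;2;15;15;25m🬂[38;2;35;35;50m[48;2;15;15;25m🬂[38;2;35;35;50m[48;2;15;15;25m🬕[38;2;35;35;50m[48;2;15;15;25m🬂[38;2;31;31;45m[48;2;255;200;50m🬝[38;2;23;23;35m[48;2;255;200;50m🬝[38;2;35;35;50m[48;2;255;200;50m🬀[38;2;255;200;50m[48;2;15;15;25m🬴[38;2;255;200;50m[48;2;35;35;50m🬬[38;2;255;200;50m[48;2;15;15;25m🬆[0m
[38;2;15;15;25m[48;2;35;35;50m🬰[38;2;15;15;25m[48;2;35;35;50m🬰[38;2;35;35;50m[48;2;15;15;25m🬛[38;2;19;19;30m[48;2;255;200;50m🬴[38;2;255;200;50m[48;2;255;200;50m [38;2;255;200;50m[48;2;15;15;25m🬛[38;2;255;200;50m[48;2;28;28;41m🬊[38;2;255;200;50m[48;2;23;23;35m🬀[38;2;35;35;50m[48;2;15;15;25m🬛[38;2;15;15;25m[48;2;35;35;50m🬰[0m
[38;2;15;15;25m[48;2;35;35;50m🬎[38;2;15;15;25m[48;2;35;35;50m🬎[38;2;35;35;50m[48;2;15;15;25m🬲[38;2;15;15;25m[48;2;35;35;50m🬎[38;2;255;200;50m[48;2;31;31;45m🬁[38;2;19;19;30m[48;2;255;200;50m🬝[38;2;35;35;50m[48;2;15;15;25m🬲[38;2;15;15;25m[48;2;35;35;50m🬎[38;2;35;35;50m[48;2;15;15;25m🬲[38;2;15;15;25m[48;2;35;35;50m🬎[0m
[38;2;15;15;25m[48;2;15;15;25m [38;2;15;15;25m[48;2;15;15;25m [38;2;35;35;50m[48;2;15;15;25m▌[38;2;15;15;25m[48;2;15;15;25m [38;2;27;27;40m[48;2;255;200;50m🬴[38;2;255;200;50m[48;2;255;200;50m [38;2;255;200;50m[48;2;15;15;25m🬛[38;2;15;15;25m[48;2;15;15;25m [38;2;35;35;50m[48;2;15;15;25m▌[38;2;15;15;25m[48;2;15;15;25m [0m
</frame>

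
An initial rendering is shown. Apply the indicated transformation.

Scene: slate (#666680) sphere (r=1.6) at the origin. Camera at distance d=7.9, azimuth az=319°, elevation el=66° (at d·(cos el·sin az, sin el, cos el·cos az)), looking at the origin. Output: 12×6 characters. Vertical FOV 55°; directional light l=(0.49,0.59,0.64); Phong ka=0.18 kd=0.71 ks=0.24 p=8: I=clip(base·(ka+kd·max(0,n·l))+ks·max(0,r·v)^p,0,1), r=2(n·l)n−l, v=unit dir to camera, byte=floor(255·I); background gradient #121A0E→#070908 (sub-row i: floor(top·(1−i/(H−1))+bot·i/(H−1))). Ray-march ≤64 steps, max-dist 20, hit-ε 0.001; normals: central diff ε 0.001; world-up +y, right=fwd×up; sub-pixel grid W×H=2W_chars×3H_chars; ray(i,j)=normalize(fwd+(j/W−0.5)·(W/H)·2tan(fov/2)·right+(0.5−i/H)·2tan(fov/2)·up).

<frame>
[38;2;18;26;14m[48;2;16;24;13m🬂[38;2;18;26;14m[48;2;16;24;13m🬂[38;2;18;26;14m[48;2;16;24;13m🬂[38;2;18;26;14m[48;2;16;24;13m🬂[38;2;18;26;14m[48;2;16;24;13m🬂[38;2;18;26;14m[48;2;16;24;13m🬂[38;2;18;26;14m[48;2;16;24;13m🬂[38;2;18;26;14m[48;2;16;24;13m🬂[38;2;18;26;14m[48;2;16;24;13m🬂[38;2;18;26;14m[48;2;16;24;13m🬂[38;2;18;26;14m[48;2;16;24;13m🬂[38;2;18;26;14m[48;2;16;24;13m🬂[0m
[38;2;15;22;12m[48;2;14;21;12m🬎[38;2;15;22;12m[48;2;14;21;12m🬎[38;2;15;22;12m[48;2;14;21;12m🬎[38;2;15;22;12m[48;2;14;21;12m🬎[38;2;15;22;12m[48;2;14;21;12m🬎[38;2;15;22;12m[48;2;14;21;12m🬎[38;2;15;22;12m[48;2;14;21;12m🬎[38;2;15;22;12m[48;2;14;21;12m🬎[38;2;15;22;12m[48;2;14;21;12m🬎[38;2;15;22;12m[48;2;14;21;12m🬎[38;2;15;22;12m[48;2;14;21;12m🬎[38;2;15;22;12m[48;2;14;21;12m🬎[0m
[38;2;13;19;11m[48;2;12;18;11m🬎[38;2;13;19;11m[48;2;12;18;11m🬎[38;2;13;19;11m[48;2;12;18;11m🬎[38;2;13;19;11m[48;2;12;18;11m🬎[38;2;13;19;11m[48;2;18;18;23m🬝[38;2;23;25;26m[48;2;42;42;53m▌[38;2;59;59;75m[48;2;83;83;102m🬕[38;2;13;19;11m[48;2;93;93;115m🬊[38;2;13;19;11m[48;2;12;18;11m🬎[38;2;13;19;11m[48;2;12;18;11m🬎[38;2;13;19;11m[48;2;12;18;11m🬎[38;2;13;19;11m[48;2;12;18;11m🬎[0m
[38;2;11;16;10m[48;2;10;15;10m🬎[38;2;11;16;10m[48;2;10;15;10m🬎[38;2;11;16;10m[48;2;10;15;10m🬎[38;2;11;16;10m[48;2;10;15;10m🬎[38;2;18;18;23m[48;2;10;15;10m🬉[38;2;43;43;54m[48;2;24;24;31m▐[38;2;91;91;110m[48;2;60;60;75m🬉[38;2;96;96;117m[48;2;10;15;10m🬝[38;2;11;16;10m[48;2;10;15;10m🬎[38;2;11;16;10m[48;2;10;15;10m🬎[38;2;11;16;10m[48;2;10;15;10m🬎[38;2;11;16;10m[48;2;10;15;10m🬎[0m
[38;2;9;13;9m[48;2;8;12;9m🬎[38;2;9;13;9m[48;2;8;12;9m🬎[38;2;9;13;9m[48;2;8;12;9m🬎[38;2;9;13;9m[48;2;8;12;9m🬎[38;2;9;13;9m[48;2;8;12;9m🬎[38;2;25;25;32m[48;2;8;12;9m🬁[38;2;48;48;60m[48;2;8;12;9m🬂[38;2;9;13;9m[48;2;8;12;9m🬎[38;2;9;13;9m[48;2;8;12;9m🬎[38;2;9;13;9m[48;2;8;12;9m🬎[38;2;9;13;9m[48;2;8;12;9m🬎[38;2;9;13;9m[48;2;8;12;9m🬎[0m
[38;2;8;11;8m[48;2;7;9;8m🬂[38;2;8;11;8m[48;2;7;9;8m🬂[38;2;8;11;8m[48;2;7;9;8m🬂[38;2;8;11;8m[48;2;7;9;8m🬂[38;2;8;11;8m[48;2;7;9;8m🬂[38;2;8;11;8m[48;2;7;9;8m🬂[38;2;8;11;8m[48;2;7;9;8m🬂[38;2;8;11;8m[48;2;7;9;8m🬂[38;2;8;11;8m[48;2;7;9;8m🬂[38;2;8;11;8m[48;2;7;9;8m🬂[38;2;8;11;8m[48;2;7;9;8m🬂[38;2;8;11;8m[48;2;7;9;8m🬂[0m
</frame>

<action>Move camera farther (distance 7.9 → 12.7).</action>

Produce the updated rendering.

<frame>
[38;2;18;26;14m[48;2;16;24;13m🬂[38;2;18;26;14m[48;2;16;24;13m🬂[38;2;18;26;14m[48;2;16;24;13m🬂[38;2;18;26;14m[48;2;16;24;13m🬂[38;2;18;26;14m[48;2;16;24;13m🬂[38;2;18;26;14m[48;2;16;24;13m🬂[38;2;18;26;14m[48;2;16;24;13m🬂[38;2;18;26;14m[48;2;16;24;13m🬂[38;2;18;26;14m[48;2;16;24;13m🬂[38;2;18;26;14m[48;2;16;24;13m🬂[38;2;18;26;14m[48;2;16;24;13m🬂[38;2;18;26;14m[48;2;16;24;13m🬂[0m
[38;2;15;22;12m[48;2;14;21;12m🬎[38;2;15;22;12m[48;2;14;21;12m🬎[38;2;15;22;12m[48;2;14;21;12m🬎[38;2;15;22;12m[48;2;14;21;12m🬎[38;2;15;22;12m[48;2;14;21;12m🬎[38;2;15;22;12m[48;2;14;21;12m🬎[38;2;15;22;12m[48;2;14;21;12m🬎[38;2;15;22;12m[48;2;14;21;12m🬎[38;2;15;22;12m[48;2;14;21;12m🬎[38;2;15;22;12m[48;2;14;21;12m🬎[38;2;15;22;12m[48;2;14;21;12m🬎[38;2;15;22;12m[48;2;14;21;12m🬎[0m
[38;2;13;19;11m[48;2;12;18;11m🬎[38;2;13;19;11m[48;2;12;18;11m🬎[38;2;13;19;11m[48;2;12;18;11m🬎[38;2;13;19;11m[48;2;12;18;11m🬎[38;2;13;19;11m[48;2;12;18;11m🬎[38;2;13;19;11m[48;2;33;33;41m🬝[38;2;21;26;22m[48;2;73;73;91m🬎[38;2;13;19;11m[48;2;12;18;11m🬎[38;2;13;19;11m[48;2;12;18;11m🬎[38;2;13;19;11m[48;2;12;18;11m🬎[38;2;13;19;11m[48;2;12;18;11m🬎[38;2;13;19;11m[48;2;12;18;11m🬎[0m
[38;2;11;16;10m[48;2;10;15;10m🬎[38;2;11;16;10m[48;2;10;15;10m🬎[38;2;11;16;10m[48;2;10;15;10m🬎[38;2;11;16;10m[48;2;10;15;10m🬎[38;2;11;16;10m[48;2;10;15;10m🬎[38;2;31;31;39m[48;2;12;16;13m🬉[38;2;108;108;127m[48;2;40;42;50m🬉[38;2;89;89;112m[48;2;10;15;10m🬀[38;2;11;16;10m[48;2;10;15;10m🬎[38;2;11;16;10m[48;2;10;15;10m🬎[38;2;11;16;10m[48;2;10;15;10m🬎[38;2;11;16;10m[48;2;10;15;10m🬎[0m
[38;2;9;13;9m[48;2;8;12;9m🬎[38;2;9;13;9m[48;2;8;12;9m🬎[38;2;9;13;9m[48;2;8;12;9m🬎[38;2;9;13;9m[48;2;8;12;9m🬎[38;2;9;13;9m[48;2;8;12;9m🬎[38;2;9;13;9m[48;2;8;12;9m🬎[38;2;9;13;9m[48;2;8;12;9m🬎[38;2;9;13;9m[48;2;8;12;9m🬎[38;2;9;13;9m[48;2;8;12;9m🬎[38;2;9;13;9m[48;2;8;12;9m🬎[38;2;9;13;9m[48;2;8;12;9m🬎[38;2;9;13;9m[48;2;8;12;9m🬎[0m
[38;2;8;11;8m[48;2;7;9;8m🬂[38;2;8;11;8m[48;2;7;9;8m🬂[38;2;8;11;8m[48;2;7;9;8m🬂[38;2;8;11;8m[48;2;7;9;8m🬂[38;2;8;11;8m[48;2;7;9;8m🬂[38;2;8;11;8m[48;2;7;9;8m🬂[38;2;8;11;8m[48;2;7;9;8m🬂[38;2;8;11;8m[48;2;7;9;8m🬂[38;2;8;11;8m[48;2;7;9;8m🬂[38;2;8;11;8m[48;2;7;9;8m🬂[38;2;8;11;8m[48;2;7;9;8m🬂[38;2;8;11;8m[48;2;7;9;8m🬂[0m
</frame>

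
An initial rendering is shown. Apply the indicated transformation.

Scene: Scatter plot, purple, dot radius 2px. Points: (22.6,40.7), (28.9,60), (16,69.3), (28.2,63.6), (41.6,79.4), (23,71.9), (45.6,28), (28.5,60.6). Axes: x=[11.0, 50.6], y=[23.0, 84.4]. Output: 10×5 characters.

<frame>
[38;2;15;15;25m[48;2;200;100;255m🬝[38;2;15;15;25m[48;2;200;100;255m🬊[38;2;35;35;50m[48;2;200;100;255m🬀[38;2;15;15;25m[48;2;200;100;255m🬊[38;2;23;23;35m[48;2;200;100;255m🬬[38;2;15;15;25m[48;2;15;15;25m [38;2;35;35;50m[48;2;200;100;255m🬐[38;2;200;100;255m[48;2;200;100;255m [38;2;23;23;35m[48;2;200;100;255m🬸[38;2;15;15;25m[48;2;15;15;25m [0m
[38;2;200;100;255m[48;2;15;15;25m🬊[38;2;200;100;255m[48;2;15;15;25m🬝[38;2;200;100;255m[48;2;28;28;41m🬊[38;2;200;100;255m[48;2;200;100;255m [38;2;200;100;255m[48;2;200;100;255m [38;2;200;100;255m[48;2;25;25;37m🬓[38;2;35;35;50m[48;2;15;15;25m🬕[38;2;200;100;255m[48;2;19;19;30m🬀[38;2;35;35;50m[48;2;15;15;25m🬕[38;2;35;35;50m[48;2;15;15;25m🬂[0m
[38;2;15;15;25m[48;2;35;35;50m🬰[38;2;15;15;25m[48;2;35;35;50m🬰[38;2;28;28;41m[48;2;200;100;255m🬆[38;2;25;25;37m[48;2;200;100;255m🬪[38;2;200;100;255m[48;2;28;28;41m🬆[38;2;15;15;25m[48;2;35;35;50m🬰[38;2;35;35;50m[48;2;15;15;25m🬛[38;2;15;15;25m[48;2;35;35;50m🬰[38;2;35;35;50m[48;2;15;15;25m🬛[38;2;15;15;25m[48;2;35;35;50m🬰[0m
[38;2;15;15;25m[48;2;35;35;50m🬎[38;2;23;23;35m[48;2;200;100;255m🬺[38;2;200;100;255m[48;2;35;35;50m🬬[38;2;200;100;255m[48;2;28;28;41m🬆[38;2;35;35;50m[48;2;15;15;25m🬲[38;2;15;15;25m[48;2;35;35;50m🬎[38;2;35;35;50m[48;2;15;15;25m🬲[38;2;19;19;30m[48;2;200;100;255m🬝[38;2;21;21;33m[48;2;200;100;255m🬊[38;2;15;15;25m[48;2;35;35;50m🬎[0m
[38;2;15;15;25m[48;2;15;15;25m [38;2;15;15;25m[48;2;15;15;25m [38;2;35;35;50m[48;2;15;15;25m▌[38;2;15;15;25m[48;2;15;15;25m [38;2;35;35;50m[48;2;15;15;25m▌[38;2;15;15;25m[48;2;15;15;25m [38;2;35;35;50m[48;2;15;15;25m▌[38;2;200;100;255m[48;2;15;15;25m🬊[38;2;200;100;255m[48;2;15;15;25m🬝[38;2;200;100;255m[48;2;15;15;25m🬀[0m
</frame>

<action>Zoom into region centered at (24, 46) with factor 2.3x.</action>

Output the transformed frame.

<frame>
[38;2;15;15;25m[48;2;15;15;25m [38;2;15;15;25m[48;2;15;15;25m [38;2;35;35;50m[48;2;15;15;25m▌[38;2;15;15;25m[48;2;15;15;25m [38;2;35;35;50m[48;2;15;15;25m▌[38;2;15;15;25m[48;2;15;15;25m [38;2;200;100;255m[48;2;28;28;41m🬊[38;2;200;100;255m[48;2;15;15;25m🬝[38;2;200;100;255m[48;2;23;23;35m🬀[38;2;15;15;25m[48;2;15;15;25m [0m
[38;2;35;35;50m[48;2;15;15;25m🬂[38;2;35;35;50m[48;2;15;15;25m🬂[38;2;35;35;50m[48;2;15;15;25m🬕[38;2;35;35;50m[48;2;15;15;25m🬂[38;2;35;35;50m[48;2;15;15;25m🬕[38;2;35;35;50m[48;2;15;15;25m🬂[38;2;35;35;50m[48;2;15;15;25m🬕[38;2;35;35;50m[48;2;15;15;25m🬂[38;2;35;35;50m[48;2;15;15;25m🬕[38;2;35;35;50m[48;2;15;15;25m🬂[0m
[38;2;15;15;25m[48;2;35;35;50m🬰[38;2;15;15;25m[48;2;35;35;50m🬰[38;2;35;35;50m[48;2;15;15;25m🬛[38;2;21;21;33m[48;2;200;100;255m🬆[38;2;27;27;40m[48;2;200;100;255m🬬[38;2;15;15;25m[48;2;35;35;50m🬰[38;2;35;35;50m[48;2;15;15;25m🬛[38;2;15;15;25m[48;2;35;35;50m🬰[38;2;35;35;50m[48;2;15;15;25m🬛[38;2;15;15;25m[48;2;35;35;50m🬰[0m
[38;2;15;15;25m[48;2;35;35;50m🬎[38;2;15;15;25m[48;2;35;35;50m🬎[38;2;200;100;255m[48;2;31;31;45m🬁[38;2;200;100;255m[48;2;35;35;50m🬬[38;2;200;100;255m[48;2;28;28;41m🬆[38;2;15;15;25m[48;2;35;35;50m🬎[38;2;35;35;50m[48;2;15;15;25m🬲[38;2;15;15;25m[48;2;35;35;50m🬎[38;2;35;35;50m[48;2;15;15;25m🬲[38;2;15;15;25m[48;2;35;35;50m🬎[0m
[38;2;15;15;25m[48;2;15;15;25m [38;2;15;15;25m[48;2;15;15;25m [38;2;35;35;50m[48;2;15;15;25m▌[38;2;15;15;25m[48;2;15;15;25m [38;2;35;35;50m[48;2;15;15;25m▌[38;2;15;15;25m[48;2;15;15;25m [38;2;35;35;50m[48;2;15;15;25m▌[38;2;15;15;25m[48;2;15;15;25m [38;2;35;35;50m[48;2;15;15;25m▌[38;2;15;15;25m[48;2;15;15;25m [0m
</frame>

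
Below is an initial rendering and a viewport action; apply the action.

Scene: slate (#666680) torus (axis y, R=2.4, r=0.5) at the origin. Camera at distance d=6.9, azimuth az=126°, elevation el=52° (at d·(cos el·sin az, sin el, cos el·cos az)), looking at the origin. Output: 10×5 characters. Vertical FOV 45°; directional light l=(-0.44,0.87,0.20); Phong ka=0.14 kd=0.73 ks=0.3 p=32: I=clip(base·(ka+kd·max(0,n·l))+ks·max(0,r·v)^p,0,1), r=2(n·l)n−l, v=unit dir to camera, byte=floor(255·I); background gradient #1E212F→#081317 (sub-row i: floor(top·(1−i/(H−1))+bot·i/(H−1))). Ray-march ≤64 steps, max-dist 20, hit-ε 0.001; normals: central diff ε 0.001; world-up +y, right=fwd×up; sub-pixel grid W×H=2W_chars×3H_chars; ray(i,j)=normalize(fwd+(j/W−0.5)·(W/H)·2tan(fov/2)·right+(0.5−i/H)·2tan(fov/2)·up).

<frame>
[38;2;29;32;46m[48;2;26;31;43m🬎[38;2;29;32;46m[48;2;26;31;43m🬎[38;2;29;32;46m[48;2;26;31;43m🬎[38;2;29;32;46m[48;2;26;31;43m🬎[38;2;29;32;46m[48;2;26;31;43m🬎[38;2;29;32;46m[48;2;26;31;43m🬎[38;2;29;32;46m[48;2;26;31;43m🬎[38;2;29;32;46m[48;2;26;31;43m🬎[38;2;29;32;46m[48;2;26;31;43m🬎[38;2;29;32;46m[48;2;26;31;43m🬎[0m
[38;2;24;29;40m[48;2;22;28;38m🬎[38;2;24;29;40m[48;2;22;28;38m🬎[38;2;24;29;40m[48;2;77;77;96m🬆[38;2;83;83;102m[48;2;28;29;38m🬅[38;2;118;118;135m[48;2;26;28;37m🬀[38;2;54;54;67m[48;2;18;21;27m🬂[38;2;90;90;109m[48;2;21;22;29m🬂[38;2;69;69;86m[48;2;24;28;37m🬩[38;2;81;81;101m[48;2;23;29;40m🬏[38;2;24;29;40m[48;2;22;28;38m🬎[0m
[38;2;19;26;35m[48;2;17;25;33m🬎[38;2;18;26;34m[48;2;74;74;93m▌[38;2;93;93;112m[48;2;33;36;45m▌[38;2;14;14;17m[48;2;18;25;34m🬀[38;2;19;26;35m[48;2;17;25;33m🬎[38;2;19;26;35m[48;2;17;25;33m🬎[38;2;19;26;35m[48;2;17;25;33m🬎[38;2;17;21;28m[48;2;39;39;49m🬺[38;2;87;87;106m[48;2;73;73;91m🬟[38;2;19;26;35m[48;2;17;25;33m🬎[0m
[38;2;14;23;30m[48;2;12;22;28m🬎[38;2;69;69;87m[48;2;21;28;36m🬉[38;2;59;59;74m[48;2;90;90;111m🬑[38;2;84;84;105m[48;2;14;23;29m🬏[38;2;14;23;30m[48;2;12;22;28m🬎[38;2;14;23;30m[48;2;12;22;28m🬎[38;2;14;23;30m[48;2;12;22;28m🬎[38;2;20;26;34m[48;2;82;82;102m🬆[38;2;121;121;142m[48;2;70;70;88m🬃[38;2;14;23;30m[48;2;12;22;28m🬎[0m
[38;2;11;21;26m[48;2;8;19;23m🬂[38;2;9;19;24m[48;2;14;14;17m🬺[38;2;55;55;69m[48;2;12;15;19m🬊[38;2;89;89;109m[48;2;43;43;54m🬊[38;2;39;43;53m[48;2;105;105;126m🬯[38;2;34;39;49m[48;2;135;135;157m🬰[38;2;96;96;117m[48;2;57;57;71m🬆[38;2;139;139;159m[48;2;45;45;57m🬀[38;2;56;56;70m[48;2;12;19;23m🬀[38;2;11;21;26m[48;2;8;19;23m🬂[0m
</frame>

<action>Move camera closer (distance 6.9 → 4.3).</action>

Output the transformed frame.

<frame>
[38;2;29;32;46m[48;2;26;31;43m🬎[38;2;28;32;45m[48;2;78;78;98m🬝[38;2;35;37;51m[48;2;98;98;117m🬥[38;2;124;124;142m[48;2;39;40;52m🬃[38;2;74;74;92m[48;2;24;24;31m🬆[38;2;83;83;104m[48;2;29;29;36m🬂[38;2;75;75;93m[48;2;28;29;37m🬈[38;2;101;101;120m[48;2;35;36;48m🬋[38;2;29;32;46m[48;2;84;84;102m🬎[38;2;29;32;46m[48;2;26;31;43m🬎[0m
[38;2;25;30;41m[48;2;87;87;106m🬀[38;2;79;79;96m[48;2;41;41;51m🬆[38;2;45;45;57m[48;2;19;20;26m🬀[38;2;14;14;17m[48;2;22;28;38m🬆[38;2;14;14;17m[48;2;22;28;39m🬂[38;2;14;14;17m[48;2;22;28;39m🬂[38;2;14;14;17m[48;2;22;28;39m🬂[38;2;14;14;18m[48;2;22;28;38m🬎[38;2;42;42;53m[48;2;14;14;17m🬊[38;2;111;111;131m[48;2;53;53;66m🬊[0m
[38;2;124;124;143m[48;2;67;67;83m🬀[38;2;34;34;43m[48;2;16;19;25m🬄[38;2;19;26;35m[48;2;17;25;33m🬎[38;2;19;26;35m[48;2;17;25;33m🬎[38;2;19;26;35m[48;2;17;25;33m🬎[38;2;19;26;35m[48;2;17;25;33m🬎[38;2;19;26;35m[48;2;17;25;33m🬎[38;2;19;26;35m[48;2;17;25;33m🬎[38;2;18;25;34m[48;2;14;14;17m🬺[38;2;48;48;61m[48;2;18;18;22m▐[0m
[38;2;62;62;77m[48;2;77;77;97m🬉[38;2;14;23;30m[48;2;12;22;28m🬎[38;2;14;23;30m[48;2;12;22;28m🬎[38;2;14;23;30m[48;2;12;22;28m🬎[38;2;14;23;30m[48;2;12;22;28m🬎[38;2;14;23;30m[48;2;12;22;28m🬎[38;2;14;23;30m[48;2;12;22;28m🬎[38;2;14;23;30m[48;2;12;22;28m🬎[38;2;14;23;30m[48;2;12;22;28m🬎[38;2;13;23;29m[48;2;54;54;68m▌[0m
[38;2;85;85;107m[48;2;96;96;118m🬙[38;2;10;20;25m[48;2;77;77;96m🬉[38;2;11;21;26m[48;2;8;19;23m🬂[38;2;11;21;26m[48;2;8;19;23m🬂[38;2;11;21;26m[48;2;8;19;23m🬂[38;2;11;21;26m[48;2;8;19;23m🬂[38;2;11;21;26m[48;2;8;19;23m🬂[38;2;11;21;26m[48;2;8;19;23m🬂[38;2;9;20;24m[48;2;74;74;93m🬝[38;2;62;62;78m[48;2;80;80;100m🬄[0m
</frame>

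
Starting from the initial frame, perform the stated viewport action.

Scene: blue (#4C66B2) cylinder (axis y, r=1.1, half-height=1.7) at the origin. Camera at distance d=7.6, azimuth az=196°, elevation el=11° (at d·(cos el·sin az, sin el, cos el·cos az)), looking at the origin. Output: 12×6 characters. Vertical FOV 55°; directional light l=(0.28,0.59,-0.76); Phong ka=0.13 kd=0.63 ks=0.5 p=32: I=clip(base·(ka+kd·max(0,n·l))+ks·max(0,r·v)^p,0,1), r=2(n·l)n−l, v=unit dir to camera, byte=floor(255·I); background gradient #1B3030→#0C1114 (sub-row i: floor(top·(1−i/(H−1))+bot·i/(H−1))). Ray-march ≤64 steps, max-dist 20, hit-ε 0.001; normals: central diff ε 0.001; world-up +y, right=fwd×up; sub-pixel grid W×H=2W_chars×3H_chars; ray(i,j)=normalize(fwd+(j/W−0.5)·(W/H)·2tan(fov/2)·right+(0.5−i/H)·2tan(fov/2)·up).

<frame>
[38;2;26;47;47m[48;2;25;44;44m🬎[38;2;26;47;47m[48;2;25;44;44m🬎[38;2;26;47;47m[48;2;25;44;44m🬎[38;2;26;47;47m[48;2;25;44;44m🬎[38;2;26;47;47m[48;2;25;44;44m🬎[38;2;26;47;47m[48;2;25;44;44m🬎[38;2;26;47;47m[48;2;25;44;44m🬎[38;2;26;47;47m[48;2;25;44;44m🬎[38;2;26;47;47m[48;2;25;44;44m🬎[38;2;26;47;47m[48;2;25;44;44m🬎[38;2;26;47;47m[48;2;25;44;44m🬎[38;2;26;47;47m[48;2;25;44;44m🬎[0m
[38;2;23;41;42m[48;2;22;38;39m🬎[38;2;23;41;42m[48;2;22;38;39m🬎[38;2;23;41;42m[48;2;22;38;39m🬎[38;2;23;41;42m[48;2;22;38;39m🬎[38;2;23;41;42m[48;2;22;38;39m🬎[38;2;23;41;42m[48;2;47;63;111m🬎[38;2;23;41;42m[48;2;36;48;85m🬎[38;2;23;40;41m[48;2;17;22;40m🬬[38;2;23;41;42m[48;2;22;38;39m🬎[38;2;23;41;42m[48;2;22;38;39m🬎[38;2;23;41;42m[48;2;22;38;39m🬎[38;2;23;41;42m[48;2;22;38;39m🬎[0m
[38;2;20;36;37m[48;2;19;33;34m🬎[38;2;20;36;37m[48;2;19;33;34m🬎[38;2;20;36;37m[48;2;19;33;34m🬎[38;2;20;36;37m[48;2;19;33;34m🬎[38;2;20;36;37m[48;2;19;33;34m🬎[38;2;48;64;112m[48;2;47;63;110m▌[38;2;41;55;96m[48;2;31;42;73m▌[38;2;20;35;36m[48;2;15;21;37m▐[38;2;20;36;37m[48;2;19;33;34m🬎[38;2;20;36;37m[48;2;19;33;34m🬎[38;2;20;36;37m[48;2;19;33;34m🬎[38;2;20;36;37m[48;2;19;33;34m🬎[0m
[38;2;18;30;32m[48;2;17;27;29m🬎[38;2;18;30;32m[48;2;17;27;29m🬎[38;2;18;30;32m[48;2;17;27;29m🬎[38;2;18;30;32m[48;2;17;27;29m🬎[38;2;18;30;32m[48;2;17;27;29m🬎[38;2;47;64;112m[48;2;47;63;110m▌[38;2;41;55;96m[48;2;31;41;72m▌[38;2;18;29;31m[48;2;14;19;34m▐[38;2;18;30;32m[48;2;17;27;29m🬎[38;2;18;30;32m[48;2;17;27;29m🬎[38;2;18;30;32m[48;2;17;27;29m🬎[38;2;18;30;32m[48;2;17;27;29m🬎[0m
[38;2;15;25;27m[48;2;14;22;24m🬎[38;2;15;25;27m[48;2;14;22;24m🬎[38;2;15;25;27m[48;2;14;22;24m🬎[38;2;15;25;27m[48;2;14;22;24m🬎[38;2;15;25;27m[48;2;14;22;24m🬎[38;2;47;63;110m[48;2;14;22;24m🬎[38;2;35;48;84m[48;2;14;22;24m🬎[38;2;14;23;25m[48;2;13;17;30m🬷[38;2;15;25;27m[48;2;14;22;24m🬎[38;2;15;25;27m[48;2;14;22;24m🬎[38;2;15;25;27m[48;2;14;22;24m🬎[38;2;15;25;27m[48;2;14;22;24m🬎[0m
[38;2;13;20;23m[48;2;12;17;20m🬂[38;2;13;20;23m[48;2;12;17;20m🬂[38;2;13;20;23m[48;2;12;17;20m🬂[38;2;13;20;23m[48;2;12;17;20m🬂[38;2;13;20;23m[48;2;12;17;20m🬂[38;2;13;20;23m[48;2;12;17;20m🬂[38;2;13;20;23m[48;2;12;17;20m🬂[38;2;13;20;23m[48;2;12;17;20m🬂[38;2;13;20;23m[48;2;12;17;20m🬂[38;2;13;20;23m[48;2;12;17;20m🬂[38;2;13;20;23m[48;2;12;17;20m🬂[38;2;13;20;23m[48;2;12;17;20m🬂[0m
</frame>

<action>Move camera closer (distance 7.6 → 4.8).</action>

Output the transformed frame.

<frame>
[38;2;26;47;47m[48;2;25;44;44m🬎[38;2;26;47;47m[48;2;25;44;44m🬎[38;2;26;47;47m[48;2;25;44;44m🬎[38;2;26;47;47m[48;2;25;44;44m🬎[38;2;26;46;46m[48;2;48;65;113m🬝[38;2;26;47;47m[48;2;48;64;110m🬎[38;2;26;47;47m[48;2;38;52;90m🬎[38;2;25;43;48m[48;2;30;41;71m🬬[38;2;26;47;47m[48;2;25;44;44m🬎[38;2;26;47;47m[48;2;25;44;44m🬎[38;2;26;47;47m[48;2;25;44;44m🬎[38;2;26;47;47m[48;2;25;44;44m🬎[0m
[38;2;23;41;42m[48;2;22;38;39m🬎[38;2;23;41;42m[48;2;22;38;39m🬎[38;2;23;41;42m[48;2;22;38;39m🬎[38;2;23;41;42m[48;2;22;38;39m🬎[38;2;48;65;113m[48;2;45;61;108m▐[38;2;47;63;111m[48;2;45;60;105m▌[38;2;41;55;96m[48;2;36;48;85m▌[38;2;30;40;70m[48;2;21;29;51m▌[38;2;9;13;23m[48;2;23;40;41m▌[38;2;23;41;42m[48;2;22;38;39m🬎[38;2;23;41;42m[48;2;22;38;39m🬎[38;2;23;41;42m[48;2;22;38;39m🬎[0m
[38;2;20;36;37m[48;2;19;33;34m🬎[38;2;20;36;37m[48;2;19;33;34m🬎[38;2;20;36;37m[48;2;19;33;34m🬎[38;2;20;36;37m[48;2;19;33;34m🬎[38;2;48;65;113m[48;2;44;60;105m▐[38;2;47;63;111m[48;2;44;60;105m▌[38;2;41;55;96m[48;2;36;48;84m▌[38;2;29;39;69m[48;2;20;27;49m▌[38;2;9;13;23m[48;2;20;35;36m▌[38;2;20;36;37m[48;2;19;33;34m🬎[38;2;20;36;37m[48;2;19;33;34m🬎[38;2;20;36;37m[48;2;19;33;34m🬎[0m
[38;2;18;30;32m[48;2;17;27;29m🬎[38;2;18;30;32m[48;2;17;27;29m🬎[38;2;18;30;32m[48;2;17;27;29m🬎[38;2;18;30;32m[48;2;17;27;29m🬎[38;2;45;61;108m[48;2;17;27;29m🬬[38;2;47;64;111m[48;2;45;60;105m▌[38;2;41;55;96m[48;2;35;48;84m▌[38;2;29;39;68m[48;2;19;26;46m▌[38;2;9;13;23m[48;2;17;28;30m🬄[38;2;18;30;32m[48;2;17;27;29m🬎[38;2;18;30;32m[48;2;17;27;29m🬎[38;2;18;30;32m[48;2;17;27;29m🬎[0m
[38;2;15;25;27m[48;2;14;22;24m🬎[38;2;15;25;27m[48;2;14;22;24m🬎[38;2;15;25;27m[48;2;14;22;24m🬎[38;2;15;25;27m[48;2;14;22;24m🬎[38;2;48;65;113m[48;2;15;24;26m▐[38;2;45;60;105m[48;2;47;64;111m▐[38;2;41;55;96m[48;2;35;47;83m▌[38;2;28;38;66m[48;2;18;24;43m▌[38;2;15;25;27m[48;2;14;22;24m🬎[38;2;15;25;27m[48;2;14;22;24m🬎[38;2;15;25;27m[48;2;14;22;24m🬎[38;2;15;25;27m[48;2;14;22;24m🬎[0m
[38;2;13;20;23m[48;2;12;17;20m🬂[38;2;13;20;23m[48;2;12;17;20m🬂[38;2;13;20;23m[48;2;12;17;20m🬂[38;2;13;20;23m[48;2;12;17;20m🬂[38;2;48;64;113m[48;2;12;18;21m🬉[38;2;46;62;109m[48;2;12;17;20m🬎[38;2;38;51;90m[48;2;12;17;20m🬝[38;2;28;37;65m[48;2;14;20;30m🬄[38;2;13;20;23m[48;2;12;17;20m🬂[38;2;13;20;23m[48;2;12;17;20m🬂[38;2;13;20;23m[48;2;12;17;20m🬂[38;2;13;20;23m[48;2;12;17;20m🬂[0m
</frame>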